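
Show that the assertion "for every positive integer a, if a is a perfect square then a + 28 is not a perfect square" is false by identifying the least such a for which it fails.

a = 36

For a = 1, 4, 9, 16, 25 the conclusion holds.
a = 36: 36 = 6² and 36 + 28 = 64 = 8².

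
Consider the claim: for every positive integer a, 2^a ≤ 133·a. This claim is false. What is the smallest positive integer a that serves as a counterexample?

a = 11

A counterexample is any positive integer a such that 2^a > 133·a; we check each in order.
For a = 1, 2, 3, 4, 5, 6, 7, 8, 9, 10 the conclusion holds.
a = 11: 2^a = 2048 and 133·a = 1463, so 2048 > 1463.
So a = 11 is the smallest counterexample.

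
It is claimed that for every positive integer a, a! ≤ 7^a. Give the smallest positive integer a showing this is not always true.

a = 17

Check each positive integer a in order until a! > 7^a.
For a = 1, 2, 3, 4, …, 14, 15, 16 the conclusion holds.
a = 17: a! = 355687428096000 and 7^a = 232630513987207, so 355687428096000 > 232630513987207.
Hence a = 17 is a counterexample.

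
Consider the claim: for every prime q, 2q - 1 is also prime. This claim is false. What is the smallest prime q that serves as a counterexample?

q = 5

We need the least prime q for which 2q - 1 is not prime.
q = 2: 2q - 1 = 3, prime.
q = 3: 2q - 1 = 5, prime.
q = 5: 2q - 1 = 9 = 3 × 3, not prime.
So q = 5 is the smallest counterexample.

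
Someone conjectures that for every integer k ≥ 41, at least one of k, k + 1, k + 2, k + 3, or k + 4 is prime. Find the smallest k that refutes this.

The first 7 eligible values, up to k = 47, all satisfy the conclusion.
k = 48: 48 = 2 × 24; 49 = 7 × 7; 50 = 2 × 25; 51 = 3 × 17; 52 = 2 × 26 — all composite.

k = 48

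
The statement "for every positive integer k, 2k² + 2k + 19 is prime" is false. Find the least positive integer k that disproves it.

Check each positive integer k in order until 2k² + 2k + 19 is not prime.
For k = 1, 2, 3, 4, …, 15, 16, 17 the conclusion holds.
k = 18: 2k² + 2k + 19 = 703 = 19 × 37, composite.

k = 18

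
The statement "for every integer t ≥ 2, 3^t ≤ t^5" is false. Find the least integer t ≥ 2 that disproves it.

t = 11

We need the least integer t ≥ 2 for which 3^t > t^5.
For t = 2, 3, 4, 5, 6, 7, 8, 9, 10 the conclusion holds.
t = 11: 3^t = 177147 and t^5 = 161051, so 177147 > 161051.
Thus t = 11 disproves the claim, and no smaller t works.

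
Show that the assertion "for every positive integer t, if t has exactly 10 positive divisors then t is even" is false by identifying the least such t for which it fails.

Check each positive integer t in order until t has exactly 10 positive divisors but t is odd.
For t = 48, 80, 112, 162, 176, 208, 272, 304, 368 the conclusion holds.
t = 405: divisors of 405: 10 divisors; 405 is odd.

t = 405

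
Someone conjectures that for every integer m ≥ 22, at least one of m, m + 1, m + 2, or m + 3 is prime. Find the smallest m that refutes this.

Check each integer m ≥ 22 in order until m, m + 1, m + 2, m + 3 are all composite.
m = 22: 23 is prime.
m = 23: 23 is prime.
m = 24: 24 = 2 × 12; 25 = 5 × 5; 26 = 2 × 13; 27 = 3 × 9 — all composite.
Hence m = 24 is a counterexample.

m = 24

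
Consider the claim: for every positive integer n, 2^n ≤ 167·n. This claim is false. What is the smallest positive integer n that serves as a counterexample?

For n = 1, 2, 3, 4, 5, 6, 7, 8, 9, 10 the conclusion holds.
n = 11: 2^n = 2048 and 167·n = 1837, so 2048 > 1837.
So n = 11 is the smallest counterexample.

n = 11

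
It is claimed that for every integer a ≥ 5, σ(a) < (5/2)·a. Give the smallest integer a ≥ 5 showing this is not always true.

We need the least integer a ≥ 5 for which the claim fails.
The first 19 eligible values, up to a = 23, all satisfy the conclusion.
a = 24: σ(24) = 60; 60 ≥ 60.

a = 24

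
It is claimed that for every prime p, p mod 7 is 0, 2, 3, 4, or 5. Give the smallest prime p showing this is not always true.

The first 5 eligible values, up to p = 11, all satisfy the conclusion.
p = 13: 13 mod 7 = 6 — not in {0, 2, 3, 4, 5}.
Hence p = 13 is a counterexample.

p = 13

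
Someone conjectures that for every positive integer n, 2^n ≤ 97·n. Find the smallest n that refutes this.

n = 10

A counterexample is any positive integer n such that 2^n > 97·n; we check each in order.
For n = 1, 2, 3, 4, 5, 6, 7, 8, 9 the conclusion holds.
n = 10: 2^n = 1024 and 97·n = 970, so 1024 > 970.
Thus n = 10 disproves the claim, and no smaller n works.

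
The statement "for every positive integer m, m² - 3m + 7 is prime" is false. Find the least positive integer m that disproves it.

m = 6

We need the least positive integer m for which m² - 3m + 7 is not prime.
m = 1: m² - 3m + 7 = 5, prime.
m = 2: m² - 3m + 7 = 5, prime.
m = 3: m² - 3m + 7 = 7, prime.
m = 4: m² - 3m + 7 = 11, prime.
m = 5: m² - 3m + 7 = 17, prime.
m = 6: m² - 3m + 7 = 25 = 5 × 5, composite.
So m = 6 is the smallest counterexample.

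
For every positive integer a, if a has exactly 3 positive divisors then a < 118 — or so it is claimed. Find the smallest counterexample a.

a = 121

The first 4 eligible values, up to a = 49, all satisfy the conclusion.
a = 121: τ(121) = 3; 121 ≥ 118.
So a = 121 is the smallest counterexample.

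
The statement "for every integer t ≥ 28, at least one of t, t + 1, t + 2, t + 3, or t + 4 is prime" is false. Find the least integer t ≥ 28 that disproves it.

We need the least integer t ≥ 28 for which t, t + 1, t + 2, t + 3, t + 4 are all composite.
The first 4 eligible values, up to t = 31, all satisfy the conclusion.
t = 32: 32 = 2 × 16; 33 = 3 × 11; 34 = 2 × 17; 35 = 5 × 7; 36 = 2 × 18 — all composite.
So t = 32 is the smallest counterexample.

t = 32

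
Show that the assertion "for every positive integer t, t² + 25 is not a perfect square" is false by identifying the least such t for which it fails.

A counterexample is any positive integer t such that t² + 25 is a perfect square; we check each in order.
For t = 1, 2, 3, 4, …, 9, 10, 11 the conclusion holds.
t = 12: 12² + 25 = 169 = 13², a perfect square.
So t = 12 is the smallest counterexample.

t = 12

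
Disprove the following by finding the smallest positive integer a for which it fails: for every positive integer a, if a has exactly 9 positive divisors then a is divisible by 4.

Check each positive integer a in order until a has exactly 9 positive divisors but a is not divisible by 4.
For a = 36, 100, 196 the conclusion holds.
a = 225: τ(225) = 9; 225 mod 4 = 1.
So a = 225 is the smallest counterexample.

a = 225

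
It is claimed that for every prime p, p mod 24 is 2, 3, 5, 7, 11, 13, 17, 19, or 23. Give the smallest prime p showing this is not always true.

p = 73

The first 20 eligible values, up to p = 71, all satisfy the conclusion.
p = 73: 73 mod 24 = 1 — not in {2, 3, 5, 7, 11, 13, 17, 19, 23}.
So p = 73 is the smallest counterexample.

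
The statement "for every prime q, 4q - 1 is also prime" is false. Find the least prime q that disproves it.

Check each prime q in order until 4q - 1 is not prime.
q = 2: 4q - 1 = 7, prime.
q = 3: 4q - 1 = 11, prime.
q = 5: 4q - 1 = 19, prime.
q = 7: 4q - 1 = 27 = 3 × 9, not prime.
So q = 7 is the smallest counterexample.

q = 7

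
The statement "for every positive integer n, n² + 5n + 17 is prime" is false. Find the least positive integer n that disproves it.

We need the least positive integer n for which n² + 5n + 17 is not prime.
The first 7 eligible values, up to n = 7, all satisfy the conclusion.
n = 8: n² + 5n + 17 = 121 = 11 × 11, composite.
Hence n = 8 is a counterexample.

n = 8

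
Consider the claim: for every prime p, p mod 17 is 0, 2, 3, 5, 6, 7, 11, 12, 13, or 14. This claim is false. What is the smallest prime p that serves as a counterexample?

p = 43

Check each prime p in order until the claim fails.
For p = 2, 3, 5, 7, …, 31, 37, 41 the conclusion holds.
p = 43: 43 mod 17 = 9 — not in {0, 2, 3, 5, 6, 7, 11, 12, 13, 14}.
Thus p = 43 disproves the claim, and no smaller p works.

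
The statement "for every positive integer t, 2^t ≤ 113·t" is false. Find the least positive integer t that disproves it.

t = 11

We need the least positive integer t for which 2^t > 113·t.
For t = 1, 2, 3, 4, 5, 6, 7, 8, 9, 10 the conclusion holds.
t = 11: 2^t = 2048 and 113·t = 1243, so 2048 > 1243.
Thus t = 11 disproves the claim, and no smaller t works.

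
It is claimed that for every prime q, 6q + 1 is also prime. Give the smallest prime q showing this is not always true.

Check each prime q in order until 6q + 1 is not prime.
For q = 2, 3, 5, 7, 11, 13, 17 the conclusion holds.
q = 19: 6q + 1 = 115 = 5 × 23, not prime.

q = 19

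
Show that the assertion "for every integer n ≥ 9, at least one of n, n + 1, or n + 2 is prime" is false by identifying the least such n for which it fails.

n = 9: 11 is prime.
n = 10: 11 is prime.
n = 11: 11 is prime.
n = 12: 13 is prime.
n = 13: 13 is prime.
n = 14: 14 = 2 × 7; 15 = 3 × 5; 16 = 2 × 8 — all composite.
Hence n = 14 is a counterexample.

n = 14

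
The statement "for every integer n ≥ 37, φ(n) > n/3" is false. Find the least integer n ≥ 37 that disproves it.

n = 42

Check each integer n ≥ 37 in order until the claim fails.
For n = 37, 38, 39, 40, 41 the conclusion holds.
n = 42: φ(42) = 12 and 42/3 = 14, so φ(42) ≤ 42/3.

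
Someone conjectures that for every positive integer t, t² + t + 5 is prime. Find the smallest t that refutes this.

t = 4

For t = 1, 2, 3 the conclusion holds.
t = 4: t² + t + 5 = 25 = 5 × 5, composite.
Hence t = 4 is a counterexample.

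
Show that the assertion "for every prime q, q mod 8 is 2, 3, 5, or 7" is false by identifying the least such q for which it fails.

q = 17

We need the least prime q for which the claim fails.
For q = 2, 3, 5, 7, 11, 13 the conclusion holds.
q = 17: 17 mod 8 = 1 — not in {2, 3, 5, 7}.
Hence q = 17 is a counterexample.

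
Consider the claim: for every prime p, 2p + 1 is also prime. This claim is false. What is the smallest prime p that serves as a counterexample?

For p = 2, 3, 5 the conclusion holds.
p = 7: 2p + 1 = 15 = 3 × 5, not prime.

p = 7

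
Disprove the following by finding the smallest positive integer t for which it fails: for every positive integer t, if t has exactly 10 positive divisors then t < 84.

t = 112

t = 48: τ(48) = 10; 48 < 84.
t = 80: τ(80) = 10; 80 < 84.
t = 112: τ(112) = 10; 112 ≥ 84.
Hence t = 112 is a counterexample.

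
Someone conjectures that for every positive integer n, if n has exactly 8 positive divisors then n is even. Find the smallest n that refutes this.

n = 105

Check each positive integer n in order until n has exactly 8 positive divisors but n is odd.
For n = 24, 30, 40, 42, …, 88, 102, 104 the conclusion holds.
n = 105: divisors of 105: 1, 3, 5, 7, 15, 21, 35, 105; 105 is odd.
Hence n = 105 is a counterexample.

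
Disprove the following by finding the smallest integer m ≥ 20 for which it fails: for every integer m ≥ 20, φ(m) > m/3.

m = 24

Check each integer m ≥ 20 in order until the claim fails.
For m = 20, 21, 22, 23 the conclusion holds.
m = 24: φ(24) = 8 and 24/3 = 8, so φ(24) ≤ 24/3.
Hence m = 24 is a counterexample.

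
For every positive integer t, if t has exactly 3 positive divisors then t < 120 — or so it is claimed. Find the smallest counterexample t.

Check each positive integer t in order until t has exactly 3 positive divisors but the claim fails.
The first 4 eligible values, up to t = 49, all satisfy the conclusion.
t = 121: τ(121) = 3; 121 ≥ 120.
Hence t = 121 is a counterexample.

t = 121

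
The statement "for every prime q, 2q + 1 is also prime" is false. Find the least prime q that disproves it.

q = 7

Check each prime q in order until 2q + 1 is not prime.
q = 2: 2q + 1 = 5, prime.
q = 3: 2q + 1 = 7, prime.
q = 5: 2q + 1 = 11, prime.
q = 7: 2q + 1 = 15 = 3 × 5, not prime.
Thus q = 7 disproves the claim, and no smaller q works.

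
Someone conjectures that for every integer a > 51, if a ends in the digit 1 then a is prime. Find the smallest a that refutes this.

a = 81

For a = 61, 71 the conclusion holds.
a = 81: 81 ends in 1; 81 = 3 × 27, composite.
So a = 81 is the smallest counterexample.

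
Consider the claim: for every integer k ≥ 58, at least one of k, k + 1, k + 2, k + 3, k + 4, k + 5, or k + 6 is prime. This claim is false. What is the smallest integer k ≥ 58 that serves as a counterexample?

We need the least integer k ≥ 58 for which k, k + 1, k + 2, k + 3, k + 4, k + 5, k + 6 are all composite.
For k = 58, 59, 60, 61, …, 87, 88, 89 the conclusion holds.
k = 90: 90 = 2 × 45; 91 = 7 × 13; 92 = 2 × 46; 93 = 3 × 31; 94 = 2 × 47; 95 = 5 × 19; 96 = 2 × 48 — all composite.

k = 90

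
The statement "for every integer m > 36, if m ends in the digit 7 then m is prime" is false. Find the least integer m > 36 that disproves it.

m = 37: 37 ends in 7 and is prime.
m = 47: 47 ends in 7 and is prime.
m = 57: 57 ends in 7; 57 = 3 × 19, composite.

m = 57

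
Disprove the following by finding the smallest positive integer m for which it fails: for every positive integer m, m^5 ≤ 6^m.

Check each positive integer m in order until m^5 > 6^m.
m = 1: m^5 = 1 and 6^m = 6, so 1 ≤ 6.
m = 2: m^5 = 32 and 6^m = 36, so 32 ≤ 36.
m = 3: m^5 = 243 and 6^m = 216, so 243 > 216.

m = 3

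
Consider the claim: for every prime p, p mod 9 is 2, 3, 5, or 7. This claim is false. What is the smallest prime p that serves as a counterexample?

p = 13

The first 5 eligible values, up to p = 11, all satisfy the conclusion.
p = 13: 13 mod 9 = 4 — not in {2, 3, 5, 7}.
So p = 13 is the smallest counterexample.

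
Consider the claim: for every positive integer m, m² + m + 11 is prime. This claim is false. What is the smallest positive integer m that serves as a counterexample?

We need the least positive integer m for which m² + m + 11 is not prime.
For m = 1, 2, 3, 4, 5, 6, 7, 8, 9 the conclusion holds.
m = 10: m² + m + 11 = 121 = 11 × 11, composite.
Thus m = 10 disproves the claim, and no smaller m works.

m = 10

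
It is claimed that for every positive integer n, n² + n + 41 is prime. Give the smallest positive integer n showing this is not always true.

Check each positive integer n in order until n² + n + 41 is not prime.
For n = 1, 2, 3, 4, …, 37, 38, 39 the conclusion holds.
n = 40: n² + n + 41 = 1681 = 41 × 41, composite.
Thus n = 40 disproves the claim, and no smaller n works.

n = 40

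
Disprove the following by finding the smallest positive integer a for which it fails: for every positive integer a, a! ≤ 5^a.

a = 12

Check each positive integer a in order until a! > 5^a.
For a = 1, 2, 3, 4, …, 9, 10, 11 the conclusion holds.
a = 12: a! = 479001600 and 5^a = 244140625, so 479001600 > 244140625.
Thus a = 12 disproves the claim, and no smaller a works.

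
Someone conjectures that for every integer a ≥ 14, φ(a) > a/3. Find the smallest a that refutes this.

a = 18

The first 4 eligible values, up to a = 17, all satisfy the conclusion.
a = 18: φ(18) = 6 and 18/3 = 6, so φ(18) ≤ 18/3.
Hence a = 18 is a counterexample.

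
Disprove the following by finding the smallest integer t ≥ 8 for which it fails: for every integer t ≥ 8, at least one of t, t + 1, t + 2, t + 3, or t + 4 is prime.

For t = 8, 9, 10, 11, …, 21, 22, 23 the conclusion holds.
t = 24: 24 = 2 × 12; 25 = 5 × 5; 26 = 2 × 13; 27 = 3 × 9; 28 = 2 × 14 — all composite.
Thus t = 24 disproves the claim, and no smaller t works.

t = 24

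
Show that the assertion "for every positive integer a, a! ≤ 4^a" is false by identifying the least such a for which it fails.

We need the least positive integer a for which a! > 4^a.
For a = 1, 2, 3, 4, 5, 6, 7, 8 the conclusion holds.
a = 9: a! = 362880 and 4^a = 262144, so 362880 > 262144.
Hence a = 9 is a counterexample.

a = 9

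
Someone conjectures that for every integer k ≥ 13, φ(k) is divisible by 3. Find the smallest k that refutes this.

We need the least integer k ≥ 13 for which φ(k) is not divisible by 3.
k = 13: φ(13) = 12; 12 mod 3 = 0.
k = 14: φ(14) = 6; 6 mod 3 = 0.
k = 15: φ(15) = 8; 8 mod 3 = 2.

k = 15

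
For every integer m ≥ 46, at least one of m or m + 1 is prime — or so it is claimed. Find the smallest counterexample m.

m = 46: 47 is prime.
m = 47: 47 is prime.
m = 48: 48 = 2 × 24; 49 = 7 × 7 — both composite.

m = 48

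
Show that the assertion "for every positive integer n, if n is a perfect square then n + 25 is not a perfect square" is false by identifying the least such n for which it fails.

A counterexample is any positive integer n such that n is a perfect square but n + 25 is a perfect square; we check each in order.
For n = 1, 4, 9, 16, …, 81, 100, 121 the conclusion holds.
n = 144: 144 = 12² and 144 + 25 = 169 = 13².
Hence n = 144 is a counterexample.

n = 144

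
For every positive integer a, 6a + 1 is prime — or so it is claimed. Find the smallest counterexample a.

a = 4

For a = 1, 2, 3 the conclusion holds.
a = 4: 6a + 1 = 25 = 5 × 5, composite.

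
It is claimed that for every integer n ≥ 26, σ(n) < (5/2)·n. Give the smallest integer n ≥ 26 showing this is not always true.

n = 36

A counterexample is any integer n ≥ 26 such that the claim fails; we check each in order.
For n = 26, 27, 28, 29, 30, 31, 32, 33, 34, 35 the conclusion holds.
n = 36: σ(36) = 91; 91 ≥ 90.
Hence n = 36 is a counterexample.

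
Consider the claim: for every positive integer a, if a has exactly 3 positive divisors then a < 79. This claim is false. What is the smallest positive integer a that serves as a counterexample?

Check each positive integer a in order until a has exactly 3 positive divisors but the claim fails.
For a = 4, 9, 25, 49 the conclusion holds.
a = 121: τ(121) = 3; 121 ≥ 79.
Hence a = 121 is a counterexample.

a = 121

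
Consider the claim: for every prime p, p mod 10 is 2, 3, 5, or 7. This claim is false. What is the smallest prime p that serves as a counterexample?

p = 11

A counterexample is any prime p such that the claim fails; we check each in order.
For p = 2, 3, 5, 7 the conclusion holds.
p = 11: 11 mod 10 = 1 — not in {2, 3, 5, 7}.
So p = 11 is the smallest counterexample.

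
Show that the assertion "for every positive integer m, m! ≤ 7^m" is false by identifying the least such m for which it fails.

m = 17

For m = 1, 2, 3, 4, …, 14, 15, 16 the conclusion holds.
m = 17: m! = 355687428096000 and 7^m = 232630513987207, so 355687428096000 > 232630513987207.
So m = 17 is the smallest counterexample.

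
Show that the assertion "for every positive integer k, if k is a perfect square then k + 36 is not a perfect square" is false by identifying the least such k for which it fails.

k = 64

The first 7 eligible values, up to k = 49, all satisfy the conclusion.
k = 64: 64 = 8² and 64 + 36 = 100 = 10².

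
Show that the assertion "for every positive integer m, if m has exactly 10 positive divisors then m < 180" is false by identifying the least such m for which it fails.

Check each positive integer m in order until m has exactly 10 positive divisors but the claim fails.
The first 5 eligible values, up to m = 176, all satisfy the conclusion.
m = 208: τ(208) = 10; 208 ≥ 180.
Hence m = 208 is a counterexample.

m = 208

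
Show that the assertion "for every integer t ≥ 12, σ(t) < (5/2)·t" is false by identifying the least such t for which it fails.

t = 24

For t = 12, 13, 14, 15, …, 21, 22, 23 the conclusion holds.
t = 24: σ(24) = 60; 60 ≥ 60.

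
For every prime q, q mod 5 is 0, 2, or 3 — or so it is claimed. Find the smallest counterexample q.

A counterexample is any prime q such that the claim fails; we check each in order.
q = 2: 2 mod 5 = 2.
q = 3: 3 mod 5 = 3.
q = 5: 5 mod 5 = 0.
q = 7: 7 mod 5 = 2.
q = 11: 11 mod 5 = 1 — not in {0, 2, 3}.
Thus q = 11 disproves the claim, and no smaller q works.

q = 11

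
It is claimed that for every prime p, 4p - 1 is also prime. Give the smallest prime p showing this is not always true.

p = 7

We need the least prime p for which 4p - 1 is not prime.
For p = 2, 3, 5 the conclusion holds.
p = 7: 4p - 1 = 27 = 3 × 9, not prime.
Thus p = 7 disproves the claim, and no smaller p works.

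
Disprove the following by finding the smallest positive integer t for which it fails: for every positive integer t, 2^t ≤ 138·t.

We need the least positive integer t for which 2^t > 138·t.
For t = 1, 2, 3, 4, 5, 6, 7, 8, 9, 10 the conclusion holds.
t = 11: 2^t = 2048 and 138·t = 1518, so 2048 > 1518.
Hence t = 11 is a counterexample.

t = 11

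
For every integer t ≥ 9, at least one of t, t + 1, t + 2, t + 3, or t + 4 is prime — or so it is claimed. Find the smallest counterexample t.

A counterexample is any integer t ≥ 9 such that t, t + 1, t + 2, t + 3, t + 4 are all composite; we check each in order.
For t = 9, 10, 11, 12, …, 21, 22, 23 the conclusion holds.
t = 24: 24 = 2 × 12; 25 = 5 × 5; 26 = 2 × 13; 27 = 3 × 9; 28 = 2 × 14 — all composite.

t = 24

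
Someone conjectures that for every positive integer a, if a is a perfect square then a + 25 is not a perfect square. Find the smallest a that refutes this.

For a = 1, 4, 9, 16, …, 81, 100, 121 the conclusion holds.
a = 144: 144 = 12² and 144 + 25 = 169 = 13².

a = 144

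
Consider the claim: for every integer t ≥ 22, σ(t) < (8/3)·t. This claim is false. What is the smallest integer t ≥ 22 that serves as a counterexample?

We need the least integer t ≥ 22 for which the claim fails.
For t = 22, 23, 24, 25, …, 57, 58, 59 the conclusion holds.
t = 60: σ(60) = 168; 168 ≥ 160.

t = 60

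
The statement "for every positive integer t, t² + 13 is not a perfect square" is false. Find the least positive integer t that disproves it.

We need the least positive integer t for which t² + 13 is a perfect square.
t = 1: 1² + 13 = 14, not a perfect square.
t = 2: 2² + 13 = 17, not a perfect square.
t = 3: 3² + 13 = 22, not a perfect square.
t = 4: 4² + 13 = 29, not a perfect square.
t = 5: 5² + 13 = 38, not a perfect square.
t = 6: 6² + 13 = 49 = 7², a perfect square.
So t = 6 is the smallest counterexample.

t = 6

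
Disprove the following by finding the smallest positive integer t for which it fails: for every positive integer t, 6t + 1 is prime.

Check each positive integer t in order until 6t + 1 is not prime.
t = 1: 6t + 1 = 7, prime.
t = 2: 6t + 1 = 13, prime.
t = 3: 6t + 1 = 19, prime.
t = 4: 6t + 1 = 25 = 5 × 5, composite.
So t = 4 is the smallest counterexample.

t = 4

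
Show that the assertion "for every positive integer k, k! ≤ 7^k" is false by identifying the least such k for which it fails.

k = 17

For k = 1, 2, 3, 4, …, 14, 15, 16 the conclusion holds.
k = 17: k! = 355687428096000 and 7^k = 232630513987207, so 355687428096000 > 232630513987207.
Hence k = 17 is a counterexample.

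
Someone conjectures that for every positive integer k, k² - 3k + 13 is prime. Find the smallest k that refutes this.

The first 11 eligible values, up to k = 11, all satisfy the conclusion.
k = 12: k² - 3k + 13 = 121 = 11 × 11, composite.
So k = 12 is the smallest counterexample.

k = 12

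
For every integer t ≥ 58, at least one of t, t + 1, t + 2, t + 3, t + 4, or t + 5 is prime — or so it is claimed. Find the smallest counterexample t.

t = 90

A counterexample is any integer t ≥ 58 such that t, t + 1, t + 2, t + 3, t + 4, t + 5 are all composite; we check each in order.
For t = 58, 59, 60, 61, …, 87, 88, 89 the conclusion holds.
t = 90: 90 = 2 × 45; 91 = 7 × 13; 92 = 2 × 46; 93 = 3 × 31; 94 = 2 × 47; 95 = 5 × 19 — all composite.
So t = 90 is the smallest counterexample.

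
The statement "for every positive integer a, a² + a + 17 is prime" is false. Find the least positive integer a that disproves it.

a = 16

A counterexample is any positive integer a such that a² + a + 17 is not prime; we check each in order.
The first 15 eligible values, up to a = 15, all satisfy the conclusion.
a = 16: a² + a + 17 = 289 = 17 × 17, composite.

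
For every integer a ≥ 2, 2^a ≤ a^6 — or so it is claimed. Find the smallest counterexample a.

A counterexample is any integer a ≥ 2 such that 2^a > a^6; we check each in order.
For a = 2, 3, 4, 5, …, 27, 28, 29 the conclusion holds.
a = 30: 2^a = 1073741824 and a^6 = 729000000, so 1073741824 > 729000000.
Thus a = 30 disproves the claim, and no smaller a works.

a = 30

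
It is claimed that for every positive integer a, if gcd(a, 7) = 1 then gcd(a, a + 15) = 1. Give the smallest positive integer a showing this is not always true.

For a = 1, 2 the conclusion holds.
a = 3: gcd(3, 18) = 3.
Hence a = 3 is a counterexample.

a = 3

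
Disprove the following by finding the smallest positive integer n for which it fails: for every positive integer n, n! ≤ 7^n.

n = 17

For n = 1, 2, 3, 4, …, 14, 15, 16 the conclusion holds.
n = 17: n! = 355687428096000 and 7^n = 232630513987207, so 355687428096000 > 232630513987207.
So n = 17 is the smallest counterexample.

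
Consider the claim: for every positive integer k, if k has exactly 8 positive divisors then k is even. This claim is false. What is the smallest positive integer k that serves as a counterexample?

Check each positive integer k in order until k has exactly 8 positive divisors but k is odd.
For k = 24, 30, 40, 42, …, 88, 102, 104 the conclusion holds.
k = 105: divisors of 105: 1, 3, 5, 7, 15, 21, 35, 105; 105 is odd.
Thus k = 105 disproves the claim, and no smaller k works.

k = 105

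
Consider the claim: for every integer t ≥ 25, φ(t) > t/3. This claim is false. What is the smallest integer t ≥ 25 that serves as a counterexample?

The first 5 eligible values, up to t = 29, all satisfy the conclusion.
t = 30: φ(30) = 8 and 30/3 = 10, so φ(30) ≤ 30/3.

t = 30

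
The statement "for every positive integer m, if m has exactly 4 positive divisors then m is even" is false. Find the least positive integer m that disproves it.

m = 15

A counterexample is any positive integer m such that m has exactly 4 positive divisors but m is odd; we check each in order.
m = 6: divisors of 6: 1, 2, 3, 6; 6 is even.
m = 8: divisors of 8: 1, 2, 4, 8; 8 is even.
m = 10: divisors of 10: 1, 2, 5, 10; 10 is even.
m = 14: divisors of 14: 1, 2, 7, 14; 14 is even.
m = 15: divisors of 15: 1, 3, 5, 15; 15 is odd.
Thus m = 15 disproves the claim, and no smaller m works.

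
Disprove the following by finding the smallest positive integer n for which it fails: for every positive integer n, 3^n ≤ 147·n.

The first 6 eligible values, up to n = 6, all satisfy the conclusion.
n = 7: 3^n = 2187 and 147·n = 1029, so 2187 > 1029.
Thus n = 7 disproves the claim, and no smaller n works.

n = 7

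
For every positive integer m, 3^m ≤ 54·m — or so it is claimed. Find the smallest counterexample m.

We need the least positive integer m for which 3^m > 54·m.
For m = 1, 2, 3, 4, 5 the conclusion holds.
m = 6: 3^m = 729 and 54·m = 324, so 729 > 324.

m = 6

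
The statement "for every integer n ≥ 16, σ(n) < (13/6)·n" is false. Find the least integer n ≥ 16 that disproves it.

n = 18

We need the least integer n ≥ 16 for which the claim fails.
For n = 16, 17 the conclusion holds.
n = 18: σ(18) = 39; 39 ≥ 39.
So n = 18 is the smallest counterexample.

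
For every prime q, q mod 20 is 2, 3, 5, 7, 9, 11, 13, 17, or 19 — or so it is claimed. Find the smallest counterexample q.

q = 41

We need the least prime q for which the claim fails.
The first 12 eligible values, up to q = 37, all satisfy the conclusion.
q = 41: 41 mod 20 = 1 — not in {2, 3, 5, 7, 9, 11, 13, 17, 19}.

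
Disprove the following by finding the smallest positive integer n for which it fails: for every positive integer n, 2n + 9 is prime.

n = 3

A counterexample is any positive integer n such that 2n + 9 is not prime; we check each in order.
n = 1: 2n + 9 = 11, prime.
n = 2: 2n + 9 = 13, prime.
n = 3: 2n + 9 = 15 = 3 × 5, composite.
So n = 3 is the smallest counterexample.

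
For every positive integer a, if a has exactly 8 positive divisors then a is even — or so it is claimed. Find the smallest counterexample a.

A counterexample is any positive integer a such that a has exactly 8 positive divisors but a is odd; we check each in order.
The first 12 eligible values, up to a = 104, all satisfy the conclusion.
a = 105: divisors of 105: 1, 3, 5, 7, 15, 21, 35, 105; 105 is odd.
So a = 105 is the smallest counterexample.

a = 105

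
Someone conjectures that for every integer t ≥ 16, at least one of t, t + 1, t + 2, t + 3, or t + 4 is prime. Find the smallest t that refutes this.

t = 24

We need the least integer t ≥ 16 for which t, t + 1, t + 2, t + 3, t + 4 are all composite.
t = 16: 17 is prime.
t = 17: 17 is prime.
t = 18: 19 is prime.
t = 19: 19 is prime.
t = 20: 23 is prime.
t = 21: 23 is prime.
t = 22: 23 is prime.
t = 23: 23 is prime.
t = 24: 24 = 2 × 12; 25 = 5 × 5; 26 = 2 × 13; 27 = 3 × 9; 28 = 2 × 14 — all composite.
Thus t = 24 disproves the claim, and no smaller t works.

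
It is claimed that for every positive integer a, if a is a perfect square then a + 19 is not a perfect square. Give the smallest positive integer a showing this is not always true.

a = 81

A counterexample is any positive integer a such that a is a perfect square but a + 19 is a perfect square; we check each in order.
The first 8 eligible values, up to a = 64, all satisfy the conclusion.
a = 81: 81 = 9² and 81 + 19 = 100 = 10².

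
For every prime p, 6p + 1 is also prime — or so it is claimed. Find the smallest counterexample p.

We need the least prime p for which 6p + 1 is not prime.
For p = 2, 3, 5, 7, 11, 13, 17 the conclusion holds.
p = 19: 6p + 1 = 115 = 5 × 23, not prime.
So p = 19 is the smallest counterexample.

p = 19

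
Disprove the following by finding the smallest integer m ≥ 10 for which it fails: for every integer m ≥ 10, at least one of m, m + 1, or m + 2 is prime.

m = 14

We need the least integer m ≥ 10 for which m, m + 1, m + 2 are all composite.
For m = 10, 11, 12, 13 the conclusion holds.
m = 14: 14 = 2 × 7; 15 = 3 × 5; 16 = 2 × 8 — all composite.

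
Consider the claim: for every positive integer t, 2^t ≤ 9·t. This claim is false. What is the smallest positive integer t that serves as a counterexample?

A counterexample is any positive integer t such that 2^t > 9·t; we check each in order.
The first 5 eligible values, up to t = 5, all satisfy the conclusion.
t = 6: 2^t = 64 and 9·t = 54, so 64 > 54.
Thus t = 6 disproves the claim, and no smaller t works.

t = 6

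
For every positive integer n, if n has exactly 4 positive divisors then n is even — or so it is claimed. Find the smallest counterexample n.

n = 15

We need the least positive integer n for which n has exactly 4 positive divisors but n is odd.
n = 6: divisors of 6: 1, 2, 3, 6; 6 is even.
n = 8: divisors of 8: 1, 2, 4, 8; 8 is even.
n = 10: divisors of 10: 1, 2, 5, 10; 10 is even.
n = 14: divisors of 14: 1, 2, 7, 14; 14 is even.
n = 15: divisors of 15: 1, 3, 5, 15; 15 is odd.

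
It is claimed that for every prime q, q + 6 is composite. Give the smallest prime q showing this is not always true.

q = 5

We need the least prime q for which q + 6 is prime.
For q = 2, 3 the conclusion holds.
q = 5: q + 6 = 11, prime — not composite.
So q = 5 is the smallest counterexample.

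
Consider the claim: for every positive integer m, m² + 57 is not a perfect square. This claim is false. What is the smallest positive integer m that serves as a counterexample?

The first 7 eligible values, up to m = 7, all satisfy the conclusion.
m = 8: 8² + 57 = 121 = 11², a perfect square.
So m = 8 is the smallest counterexample.

m = 8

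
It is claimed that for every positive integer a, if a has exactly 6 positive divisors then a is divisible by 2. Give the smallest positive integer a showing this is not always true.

a = 12: τ(12) = 6; 12 mod 2 = 0.
a = 18: τ(18) = 6; 18 mod 2 = 0.
a = 20: τ(20) = 6; 20 mod 2 = 0.
a = 28: τ(28) = 6; 28 mod 2 = 0.
a = 32: τ(32) = 6; 32 mod 2 = 0.
a = 44: τ(44) = 6; 44 mod 2 = 0.
a = 45: τ(45) = 6; 45 mod 2 = 1.
So a = 45 is the smallest counterexample.

a = 45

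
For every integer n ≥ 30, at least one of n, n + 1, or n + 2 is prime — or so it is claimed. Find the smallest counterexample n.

n = 30: 31 is prime.
n = 31: 31 is prime.
n = 32: 32 = 2 × 16; 33 = 3 × 11; 34 = 2 × 17 — all composite.
Thus n = 32 disproves the claim, and no smaller n works.

n = 32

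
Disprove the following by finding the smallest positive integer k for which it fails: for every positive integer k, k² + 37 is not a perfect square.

k = 18

Check each positive integer k in order until k² + 37 is a perfect square.
For k = 1, 2, 3, 4, …, 15, 16, 17 the conclusion holds.
k = 18: 18² + 37 = 361 = 19², a perfect square.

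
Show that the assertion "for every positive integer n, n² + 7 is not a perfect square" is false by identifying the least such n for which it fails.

For n = 1, 2 the conclusion holds.
n = 3: 3² + 7 = 16 = 4², a perfect square.
So n = 3 is the smallest counterexample.

n = 3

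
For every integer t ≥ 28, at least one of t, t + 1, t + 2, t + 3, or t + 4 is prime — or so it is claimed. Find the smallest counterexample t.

t = 32

We need the least integer t ≥ 28 for which t, t + 1, t + 2, t + 3, t + 4 are all composite.
t = 28: 29 is prime.
t = 29: 29 is prime.
t = 30: 31 is prime.
t = 31: 31 is prime.
t = 32: 32 = 2 × 16; 33 = 3 × 11; 34 = 2 × 17; 35 = 5 × 7; 36 = 2 × 18 — all composite.
So t = 32 is the smallest counterexample.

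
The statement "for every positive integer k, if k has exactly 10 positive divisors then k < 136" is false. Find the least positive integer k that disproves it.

For k = 48, 80, 112 the conclusion holds.
k = 162: τ(162) = 10; 162 ≥ 136.

k = 162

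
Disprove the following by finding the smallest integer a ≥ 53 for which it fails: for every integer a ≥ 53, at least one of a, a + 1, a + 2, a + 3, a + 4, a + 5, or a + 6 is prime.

A counterexample is any integer a ≥ 53 such that a, a + 1, a + 2, a + 3, a + 4, a + 5, a + 6 are all composite; we check each in order.
The first 37 eligible values, up to a = 89, all satisfy the conclusion.
a = 90: 90 = 2 × 45; 91 = 7 × 13; 92 = 2 × 46; 93 = 3 × 31; 94 = 2 × 47; 95 = 5 × 19; 96 = 2 × 48 — all composite.

a = 90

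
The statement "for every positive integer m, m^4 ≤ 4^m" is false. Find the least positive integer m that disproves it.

Check each positive integer m in order until m^4 > 4^m.
For m = 1, 2 the conclusion holds.
m = 3: m^4 = 81 and 4^m = 64, so 81 > 64.

m = 3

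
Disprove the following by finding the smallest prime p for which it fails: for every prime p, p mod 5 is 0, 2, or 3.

p = 11

A counterexample is any prime p such that the claim fails; we check each in order.
For p = 2, 3, 5, 7 the conclusion holds.
p = 11: 11 mod 5 = 1 — not in {0, 2, 3}.
Hence p = 11 is a counterexample.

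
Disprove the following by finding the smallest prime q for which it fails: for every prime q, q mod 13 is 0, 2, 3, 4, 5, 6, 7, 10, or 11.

q = 47

For q = 2, 3, 5, 7, …, 37, 41, 43 the conclusion holds.
q = 47: 47 mod 13 = 8 — not in {0, 2, 3, 4, 5, 6, 7, 10, 11}.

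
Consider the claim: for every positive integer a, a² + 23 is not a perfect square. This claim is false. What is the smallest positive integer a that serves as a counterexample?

We need the least positive integer a for which a² + 23 is a perfect square.
For a = 1, 2, 3, 4, 5, 6, 7, 8, 9, 10 the conclusion holds.
a = 11: 11² + 23 = 144 = 12², a perfect square.
Hence a = 11 is a counterexample.

a = 11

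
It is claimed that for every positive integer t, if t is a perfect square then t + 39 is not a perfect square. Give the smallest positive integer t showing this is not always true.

t = 25

We need the least positive integer t for which t is a perfect square but t + 39 is a perfect square.
The first 4 eligible values, up to t = 16, all satisfy the conclusion.
t = 25: 25 = 5² and 25 + 39 = 64 = 8².
Hence t = 25 is a counterexample.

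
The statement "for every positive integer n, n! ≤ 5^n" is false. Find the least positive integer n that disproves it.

n = 12

A counterexample is any positive integer n such that n! > 5^n; we check each in order.
The first 11 eligible values, up to n = 11, all satisfy the conclusion.
n = 12: n! = 479001600 and 5^n = 244140625, so 479001600 > 244140625.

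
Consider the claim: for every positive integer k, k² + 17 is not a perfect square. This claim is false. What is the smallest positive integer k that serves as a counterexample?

k = 8

We need the least positive integer k for which k² + 17 is a perfect square.
k = 1: 1² + 17 = 18, not a perfect square.
k = 2: 2² + 17 = 21, not a perfect square.
k = 3: 3² + 17 = 26, not a perfect square.
k = 4: 4² + 17 = 33, not a perfect square.
k = 5: 5² + 17 = 42, not a perfect square.
k = 6: 6² + 17 = 53, not a perfect square.
k = 7: 7² + 17 = 66, not a perfect square.
k = 8: 8² + 17 = 81 = 9², a perfect square.
So k = 8 is the smallest counterexample.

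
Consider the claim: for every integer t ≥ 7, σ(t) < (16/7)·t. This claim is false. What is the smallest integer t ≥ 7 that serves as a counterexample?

t = 12

t = 7: σ(7) = 8; 8 < 16.
t = 8: σ(8) = 15; 15 < 128/7.
t = 9: σ(9) = 13; 13 < 144/7.
t = 10: σ(10) = 18; 18 < 160/7.
t = 11: σ(11) = 12; 12 < 176/7.
t = 12: σ(12) = 28; 28 ≥ 192/7.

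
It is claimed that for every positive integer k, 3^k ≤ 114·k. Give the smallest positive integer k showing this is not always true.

k = 6

A counterexample is any positive integer k such that 3^k > 114·k; we check each in order.
The first 5 eligible values, up to k = 5, all satisfy the conclusion.
k = 6: 3^k = 729 and 114·k = 684, so 729 > 684.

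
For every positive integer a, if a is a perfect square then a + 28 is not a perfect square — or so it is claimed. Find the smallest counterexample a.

A counterexample is any positive integer a such that a is a perfect square but a + 28 is a perfect square; we check each in order.
For a = 1, 4, 9, 16, 25 the conclusion holds.
a = 36: 36 = 6² and 36 + 28 = 64 = 8².

a = 36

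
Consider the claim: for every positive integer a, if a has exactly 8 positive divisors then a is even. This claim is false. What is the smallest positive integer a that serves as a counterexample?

a = 105

We need the least positive integer a for which a has exactly 8 positive divisors but a is odd.
For a = 24, 30, 40, 42, …, 88, 102, 104 the conclusion holds.
a = 105: divisors of 105: 1, 3, 5, 7, 15, 21, 35, 105; 105 is odd.
Hence a = 105 is a counterexample.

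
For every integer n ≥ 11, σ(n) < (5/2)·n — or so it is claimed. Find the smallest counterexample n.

A counterexample is any integer n ≥ 11 such that the claim fails; we check each in order.
For n = 11, 12, 13, 14, …, 21, 22, 23 the conclusion holds.
n = 24: σ(24) = 60; 60 ≥ 60.
Hence n = 24 is a counterexample.

n = 24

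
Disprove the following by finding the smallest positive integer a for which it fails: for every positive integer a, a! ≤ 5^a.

a = 12

We need the least positive integer a for which a! > 5^a.
For a = 1, 2, 3, 4, …, 9, 10, 11 the conclusion holds.
a = 12: a! = 479001600 and 5^a = 244140625, so 479001600 > 244140625.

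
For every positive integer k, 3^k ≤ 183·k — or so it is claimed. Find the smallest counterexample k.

Check each positive integer k in order until 3^k > 183·k.
For k = 1, 2, 3, 4, 5, 6 the conclusion holds.
k = 7: 3^k = 2187 and 183·k = 1281, so 2187 > 1281.

k = 7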